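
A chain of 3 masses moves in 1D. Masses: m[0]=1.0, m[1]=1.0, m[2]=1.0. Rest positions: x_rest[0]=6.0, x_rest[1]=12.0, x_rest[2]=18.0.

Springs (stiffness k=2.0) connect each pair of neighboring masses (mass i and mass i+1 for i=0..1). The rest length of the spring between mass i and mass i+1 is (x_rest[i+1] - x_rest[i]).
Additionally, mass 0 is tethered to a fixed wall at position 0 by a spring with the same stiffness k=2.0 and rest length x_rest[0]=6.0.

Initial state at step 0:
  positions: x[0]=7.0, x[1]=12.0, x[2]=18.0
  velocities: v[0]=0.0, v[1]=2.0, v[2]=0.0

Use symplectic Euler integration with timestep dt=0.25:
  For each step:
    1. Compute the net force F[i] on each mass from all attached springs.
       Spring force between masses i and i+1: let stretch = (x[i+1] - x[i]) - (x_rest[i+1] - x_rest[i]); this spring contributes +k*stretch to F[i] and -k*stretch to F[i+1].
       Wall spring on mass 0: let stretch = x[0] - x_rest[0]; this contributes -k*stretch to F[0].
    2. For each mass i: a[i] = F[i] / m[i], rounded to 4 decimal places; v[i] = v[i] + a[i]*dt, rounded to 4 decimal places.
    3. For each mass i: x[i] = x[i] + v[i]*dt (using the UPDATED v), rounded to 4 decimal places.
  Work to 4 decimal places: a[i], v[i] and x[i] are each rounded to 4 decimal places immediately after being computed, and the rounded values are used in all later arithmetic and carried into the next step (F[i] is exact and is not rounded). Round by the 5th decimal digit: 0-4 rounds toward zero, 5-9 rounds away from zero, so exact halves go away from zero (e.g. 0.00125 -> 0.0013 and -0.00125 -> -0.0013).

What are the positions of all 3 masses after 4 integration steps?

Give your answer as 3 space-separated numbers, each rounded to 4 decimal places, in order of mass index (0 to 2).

Answer: 5.9419 13.5051 18.6638

Derivation:
Step 0: x=[7.0000 12.0000 18.0000] v=[0.0000 2.0000 0.0000]
Step 1: x=[6.7500 12.6250 18.0000] v=[-1.0000 2.5000 0.0000]
Step 2: x=[6.3906 13.1875 18.0781] v=[-1.4375 2.2500 0.3125]
Step 3: x=[6.0820 13.5117 18.2949] v=[-1.2344 1.2969 0.8672]
Step 4: x=[5.9419 13.5051 18.6638] v=[-0.5606 -0.0264 1.4756]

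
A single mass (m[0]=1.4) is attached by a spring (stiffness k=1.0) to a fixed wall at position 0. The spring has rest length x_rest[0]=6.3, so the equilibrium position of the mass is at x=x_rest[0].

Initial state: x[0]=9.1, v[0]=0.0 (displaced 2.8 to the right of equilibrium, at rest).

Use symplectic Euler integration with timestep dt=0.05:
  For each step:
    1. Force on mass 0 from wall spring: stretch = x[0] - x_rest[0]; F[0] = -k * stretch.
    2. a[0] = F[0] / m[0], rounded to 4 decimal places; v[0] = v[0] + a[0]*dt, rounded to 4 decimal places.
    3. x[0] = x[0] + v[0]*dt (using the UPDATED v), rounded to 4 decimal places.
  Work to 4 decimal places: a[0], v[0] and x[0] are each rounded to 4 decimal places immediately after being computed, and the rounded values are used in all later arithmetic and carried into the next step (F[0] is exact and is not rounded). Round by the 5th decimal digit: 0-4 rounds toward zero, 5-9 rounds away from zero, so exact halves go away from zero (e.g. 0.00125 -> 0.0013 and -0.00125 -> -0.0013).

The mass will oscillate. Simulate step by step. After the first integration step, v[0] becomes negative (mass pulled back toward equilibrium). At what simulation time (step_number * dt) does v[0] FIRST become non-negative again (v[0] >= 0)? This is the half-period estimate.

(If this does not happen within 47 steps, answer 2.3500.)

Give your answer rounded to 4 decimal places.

Answer: 2.3500

Derivation:
Step 0: x=[9.1000] v=[0.0000]
Step 1: x=[9.0950] v=[-0.1000]
Step 2: x=[9.0850] v=[-0.1998]
Step 3: x=[9.0700] v=[-0.2993]
Step 4: x=[9.0501] v=[-0.3982]
Step 5: x=[9.0253] v=[-0.4964]
Step 6: x=[8.9956] v=[-0.5937]
Step 7: x=[8.9611] v=[-0.6900]
Step 8: x=[8.9219] v=[-0.7850]
Step 9: x=[8.8780] v=[-0.8786]
Step 10: x=[8.8295] v=[-0.9707]
Step 11: x=[8.7765] v=[-1.0610]
Step 12: x=[8.7190] v=[-1.1494]
Step 13: x=[8.6572] v=[-1.2358]
Step 14: x=[8.5912] v=[-1.3200]
Step 15: x=[8.5211] v=[-1.4018]
Step 16: x=[8.4470] v=[-1.4811]
Step 17: x=[8.3691] v=[-1.5578]
Step 18: x=[8.2875] v=[-1.6317]
Step 19: x=[8.2024] v=[-1.7027]
Step 20: x=[8.1139] v=[-1.7706]
Step 21: x=[8.0221] v=[-1.8354]
Step 22: x=[7.9273] v=[-1.8969]
Step 23: x=[7.8296] v=[-1.9550]
Step 24: x=[7.7291] v=[-2.0096]
Step 25: x=[7.6261] v=[-2.0606]
Step 26: x=[7.5207] v=[-2.1080]
Step 27: x=[7.4131] v=[-2.1516]
Step 28: x=[7.3035] v=[-2.1914]
Step 29: x=[7.1921] v=[-2.2272]
Step 30: x=[7.0791] v=[-2.2591]
Step 31: x=[6.9648] v=[-2.2869]
Step 32: x=[6.8493] v=[-2.3106]
Step 33: x=[6.7328] v=[-2.3302]
Step 34: x=[6.6155] v=[-2.3457]
Step 35: x=[6.4977] v=[-2.3570]
Step 36: x=[6.3795] v=[-2.3641]
Step 37: x=[6.2612] v=[-2.3669]
Step 38: x=[6.1429] v=[-2.3655]
Step 39: x=[6.0249] v=[-2.3599]
Step 40: x=[5.9074] v=[-2.3501]
Step 41: x=[5.7906] v=[-2.3361]
Step 42: x=[5.6747] v=[-2.3179]
Step 43: x=[5.5599] v=[-2.2956]
Step 44: x=[5.4464] v=[-2.2692]
Step 45: x=[5.3345] v=[-2.2387]
Step 46: x=[5.2243] v=[-2.2042]
Step 47: x=[5.1160] v=[-2.1658]
v[0] did not become non-negative within 47 steps; using fallback time=2.3500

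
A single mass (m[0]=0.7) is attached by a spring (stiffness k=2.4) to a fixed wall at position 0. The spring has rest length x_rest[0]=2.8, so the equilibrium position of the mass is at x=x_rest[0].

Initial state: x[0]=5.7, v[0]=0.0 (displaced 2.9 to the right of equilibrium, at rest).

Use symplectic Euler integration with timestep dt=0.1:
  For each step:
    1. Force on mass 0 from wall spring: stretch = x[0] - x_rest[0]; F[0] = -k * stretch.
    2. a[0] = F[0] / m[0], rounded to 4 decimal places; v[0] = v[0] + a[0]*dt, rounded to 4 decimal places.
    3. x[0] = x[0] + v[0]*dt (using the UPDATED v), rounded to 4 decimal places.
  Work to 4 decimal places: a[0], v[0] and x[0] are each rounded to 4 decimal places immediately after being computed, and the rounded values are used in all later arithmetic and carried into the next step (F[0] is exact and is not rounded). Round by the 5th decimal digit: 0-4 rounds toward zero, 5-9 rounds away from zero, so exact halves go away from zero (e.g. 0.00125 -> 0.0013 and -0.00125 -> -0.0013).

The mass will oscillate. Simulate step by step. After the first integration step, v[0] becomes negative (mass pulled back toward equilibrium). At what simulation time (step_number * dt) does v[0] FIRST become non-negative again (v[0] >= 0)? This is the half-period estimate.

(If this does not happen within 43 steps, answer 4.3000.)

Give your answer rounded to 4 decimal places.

Answer: 1.7000

Derivation:
Step 0: x=[5.7000] v=[0.0000]
Step 1: x=[5.6006] v=[-0.9943]
Step 2: x=[5.4052] v=[-1.9545]
Step 3: x=[5.1204] v=[-2.8477]
Step 4: x=[4.7561] v=[-3.6433]
Step 5: x=[4.3247] v=[-4.3140]
Step 6: x=[3.8410] v=[-4.8368]
Step 7: x=[3.3216] v=[-5.1937]
Step 8: x=[2.7844] v=[-5.3725]
Step 9: x=[2.2477] v=[-5.3672]
Step 10: x=[1.7299] v=[-5.1778]
Step 11: x=[1.2488] v=[-4.8109]
Step 12: x=[0.8209] v=[-4.2791]
Step 13: x=[0.4608] v=[-3.6006]
Step 14: x=[0.1809] v=[-2.7986]
Step 15: x=[-0.0092] v=[-1.9006]
Step 16: x=[-0.1030] v=[-0.9375]
Step 17: x=[-0.0972] v=[0.0578]
First v>=0 after going negative at step 17, time=1.7000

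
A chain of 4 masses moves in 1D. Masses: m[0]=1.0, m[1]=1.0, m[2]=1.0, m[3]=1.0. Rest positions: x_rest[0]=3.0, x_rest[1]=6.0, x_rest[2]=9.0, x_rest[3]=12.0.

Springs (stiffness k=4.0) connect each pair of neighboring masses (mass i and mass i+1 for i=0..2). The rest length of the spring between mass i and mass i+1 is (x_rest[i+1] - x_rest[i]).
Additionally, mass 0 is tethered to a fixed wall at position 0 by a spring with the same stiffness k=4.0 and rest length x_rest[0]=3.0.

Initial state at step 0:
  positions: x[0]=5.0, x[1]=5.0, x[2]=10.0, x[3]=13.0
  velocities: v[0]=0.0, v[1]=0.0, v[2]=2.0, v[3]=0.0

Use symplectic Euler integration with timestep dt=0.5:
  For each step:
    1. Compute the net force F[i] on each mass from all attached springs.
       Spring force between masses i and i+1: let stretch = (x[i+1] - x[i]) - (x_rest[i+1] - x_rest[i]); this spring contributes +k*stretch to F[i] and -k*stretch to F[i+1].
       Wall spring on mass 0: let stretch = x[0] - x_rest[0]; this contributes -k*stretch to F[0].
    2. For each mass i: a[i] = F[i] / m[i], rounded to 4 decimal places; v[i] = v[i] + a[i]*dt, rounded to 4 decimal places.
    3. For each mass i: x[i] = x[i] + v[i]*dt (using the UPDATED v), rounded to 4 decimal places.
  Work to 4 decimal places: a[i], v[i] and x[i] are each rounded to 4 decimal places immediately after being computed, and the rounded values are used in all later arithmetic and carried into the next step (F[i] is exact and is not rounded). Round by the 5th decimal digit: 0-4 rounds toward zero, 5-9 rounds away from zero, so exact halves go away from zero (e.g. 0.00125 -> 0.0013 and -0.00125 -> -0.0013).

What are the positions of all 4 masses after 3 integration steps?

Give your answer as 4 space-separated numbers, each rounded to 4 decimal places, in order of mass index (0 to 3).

Answer: 4.0000 8.0000 7.0000 15.0000

Derivation:
Step 0: x=[5.0000 5.0000 10.0000 13.0000] v=[0.0000 0.0000 2.0000 0.0000]
Step 1: x=[0.0000 10.0000 9.0000 13.0000] v=[-10.0000 10.0000 -2.0000 0.0000]
Step 2: x=[5.0000 4.0000 13.0000 12.0000] v=[10.0000 -12.0000 8.0000 -2.0000]
Step 3: x=[4.0000 8.0000 7.0000 15.0000] v=[-2.0000 8.0000 -12.0000 6.0000]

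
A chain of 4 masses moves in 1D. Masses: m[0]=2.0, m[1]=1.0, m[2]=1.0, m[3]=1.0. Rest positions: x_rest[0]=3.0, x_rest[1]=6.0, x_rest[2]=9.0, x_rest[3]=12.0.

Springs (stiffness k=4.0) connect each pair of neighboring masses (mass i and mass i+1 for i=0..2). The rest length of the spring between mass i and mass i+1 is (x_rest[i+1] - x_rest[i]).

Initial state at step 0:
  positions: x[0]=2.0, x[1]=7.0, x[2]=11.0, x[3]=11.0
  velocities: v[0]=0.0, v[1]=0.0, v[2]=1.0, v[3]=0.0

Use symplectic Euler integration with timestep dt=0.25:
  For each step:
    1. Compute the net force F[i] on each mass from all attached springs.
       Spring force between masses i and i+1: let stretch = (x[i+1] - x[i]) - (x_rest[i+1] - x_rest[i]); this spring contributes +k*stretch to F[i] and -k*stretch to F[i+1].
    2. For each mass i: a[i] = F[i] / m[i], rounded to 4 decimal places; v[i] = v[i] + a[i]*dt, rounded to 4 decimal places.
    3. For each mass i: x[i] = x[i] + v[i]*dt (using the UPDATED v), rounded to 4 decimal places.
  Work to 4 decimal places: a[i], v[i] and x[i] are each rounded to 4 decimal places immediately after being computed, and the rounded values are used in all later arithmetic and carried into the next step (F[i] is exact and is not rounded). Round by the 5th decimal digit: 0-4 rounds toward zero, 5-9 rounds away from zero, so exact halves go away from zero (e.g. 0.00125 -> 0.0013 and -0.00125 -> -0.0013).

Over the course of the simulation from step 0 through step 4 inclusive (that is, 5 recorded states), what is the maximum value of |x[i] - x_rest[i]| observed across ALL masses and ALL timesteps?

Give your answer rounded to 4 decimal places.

Step 0: x=[2.0000 7.0000 11.0000 11.0000] v=[0.0000 0.0000 1.0000 0.0000]
Step 1: x=[2.2500 6.7500 10.2500 11.7500] v=[1.0000 -1.0000 -3.0000 3.0000]
Step 2: x=[2.6875 6.2500 9.0000 12.8750] v=[1.7500 -2.0000 -5.0000 4.5000]
Step 3: x=[3.1953 5.5469 8.0313 13.7813] v=[2.0313 -2.8125 -3.8750 3.6250]
Step 4: x=[3.6221 4.8770 7.8790 14.0001] v=[1.7071 -2.6797 -0.6094 0.8750]
Max displacement = 2.0001

Answer: 2.0001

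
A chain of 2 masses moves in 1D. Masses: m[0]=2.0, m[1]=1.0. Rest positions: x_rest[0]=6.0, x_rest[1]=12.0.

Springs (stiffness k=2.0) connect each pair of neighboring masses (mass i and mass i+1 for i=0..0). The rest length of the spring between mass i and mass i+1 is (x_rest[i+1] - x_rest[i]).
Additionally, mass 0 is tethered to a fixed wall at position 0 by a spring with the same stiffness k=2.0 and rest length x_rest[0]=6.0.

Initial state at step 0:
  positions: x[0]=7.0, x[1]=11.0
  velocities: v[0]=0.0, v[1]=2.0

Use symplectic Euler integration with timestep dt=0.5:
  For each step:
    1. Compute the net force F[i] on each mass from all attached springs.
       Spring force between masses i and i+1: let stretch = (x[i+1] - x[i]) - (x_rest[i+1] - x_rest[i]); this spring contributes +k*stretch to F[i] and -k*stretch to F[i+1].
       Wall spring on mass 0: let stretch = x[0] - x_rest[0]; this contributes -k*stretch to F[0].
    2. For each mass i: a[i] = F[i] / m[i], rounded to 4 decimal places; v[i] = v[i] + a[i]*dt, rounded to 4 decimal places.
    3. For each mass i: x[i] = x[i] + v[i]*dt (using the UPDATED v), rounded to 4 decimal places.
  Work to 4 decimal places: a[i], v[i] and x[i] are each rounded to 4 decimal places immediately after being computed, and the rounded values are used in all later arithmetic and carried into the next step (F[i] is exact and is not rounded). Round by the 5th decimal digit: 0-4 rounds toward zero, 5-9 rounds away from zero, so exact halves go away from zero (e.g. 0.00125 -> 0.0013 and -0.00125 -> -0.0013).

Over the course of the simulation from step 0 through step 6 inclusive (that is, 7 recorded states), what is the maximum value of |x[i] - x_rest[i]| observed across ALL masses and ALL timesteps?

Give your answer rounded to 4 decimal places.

Answer: 2.7500

Derivation:
Step 0: x=[7.0000 11.0000] v=[0.0000 2.0000]
Step 1: x=[6.2500 13.0000] v=[-1.5000 4.0000]
Step 2: x=[5.6250 14.6250] v=[-1.2500 3.2500]
Step 3: x=[5.8438 14.7500] v=[0.4375 0.2500]
Step 4: x=[6.8282 13.4219] v=[1.9687 -2.6562]
Step 5: x=[7.7540 11.7970] v=[1.8515 -3.2499]
Step 6: x=[7.7520 11.1506] v=[-0.0040 -1.2929]
Max displacement = 2.7500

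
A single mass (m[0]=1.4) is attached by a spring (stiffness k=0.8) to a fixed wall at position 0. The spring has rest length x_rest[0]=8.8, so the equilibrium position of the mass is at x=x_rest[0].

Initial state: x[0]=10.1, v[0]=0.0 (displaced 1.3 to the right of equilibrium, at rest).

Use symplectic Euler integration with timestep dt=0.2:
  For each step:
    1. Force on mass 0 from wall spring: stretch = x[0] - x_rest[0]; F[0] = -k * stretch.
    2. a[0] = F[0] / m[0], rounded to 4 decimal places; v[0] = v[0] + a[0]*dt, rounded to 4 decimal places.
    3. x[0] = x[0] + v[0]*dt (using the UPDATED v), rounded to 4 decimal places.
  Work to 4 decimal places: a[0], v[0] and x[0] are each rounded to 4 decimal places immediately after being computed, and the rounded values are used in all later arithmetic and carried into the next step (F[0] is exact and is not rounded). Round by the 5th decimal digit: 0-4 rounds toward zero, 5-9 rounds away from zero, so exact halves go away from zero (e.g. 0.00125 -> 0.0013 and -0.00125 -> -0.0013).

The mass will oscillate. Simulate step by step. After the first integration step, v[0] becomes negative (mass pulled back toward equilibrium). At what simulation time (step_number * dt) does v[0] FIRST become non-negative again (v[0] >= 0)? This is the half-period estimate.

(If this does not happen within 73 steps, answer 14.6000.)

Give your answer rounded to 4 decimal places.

Step 0: x=[10.1000] v=[0.0000]
Step 1: x=[10.0703] v=[-0.1486]
Step 2: x=[10.0115] v=[-0.2938]
Step 3: x=[9.9250] v=[-0.4323]
Step 4: x=[9.8128] v=[-0.5609]
Step 5: x=[9.6775] v=[-0.6766]
Step 6: x=[9.5221] v=[-0.7769]
Step 7: x=[9.3502] v=[-0.8594]
Step 8: x=[9.1657] v=[-0.9223]
Step 9: x=[8.9729] v=[-0.9641]
Step 10: x=[8.7761] v=[-0.9839]
Step 11: x=[8.5799] v=[-0.9812]
Step 12: x=[8.3887] v=[-0.9560]
Step 13: x=[8.2069] v=[-0.9090]
Step 14: x=[8.0387] v=[-0.8412]
Step 15: x=[7.8879] v=[-0.7542]
Step 16: x=[7.7579] v=[-0.6500]
Step 17: x=[7.6517] v=[-0.5309]
Step 18: x=[7.5718] v=[-0.3997]
Step 19: x=[7.5199] v=[-0.2593]
Step 20: x=[7.4973] v=[-0.1130]
Step 21: x=[7.5045] v=[0.0359]
First v>=0 after going negative at step 21, time=4.2000

Answer: 4.2000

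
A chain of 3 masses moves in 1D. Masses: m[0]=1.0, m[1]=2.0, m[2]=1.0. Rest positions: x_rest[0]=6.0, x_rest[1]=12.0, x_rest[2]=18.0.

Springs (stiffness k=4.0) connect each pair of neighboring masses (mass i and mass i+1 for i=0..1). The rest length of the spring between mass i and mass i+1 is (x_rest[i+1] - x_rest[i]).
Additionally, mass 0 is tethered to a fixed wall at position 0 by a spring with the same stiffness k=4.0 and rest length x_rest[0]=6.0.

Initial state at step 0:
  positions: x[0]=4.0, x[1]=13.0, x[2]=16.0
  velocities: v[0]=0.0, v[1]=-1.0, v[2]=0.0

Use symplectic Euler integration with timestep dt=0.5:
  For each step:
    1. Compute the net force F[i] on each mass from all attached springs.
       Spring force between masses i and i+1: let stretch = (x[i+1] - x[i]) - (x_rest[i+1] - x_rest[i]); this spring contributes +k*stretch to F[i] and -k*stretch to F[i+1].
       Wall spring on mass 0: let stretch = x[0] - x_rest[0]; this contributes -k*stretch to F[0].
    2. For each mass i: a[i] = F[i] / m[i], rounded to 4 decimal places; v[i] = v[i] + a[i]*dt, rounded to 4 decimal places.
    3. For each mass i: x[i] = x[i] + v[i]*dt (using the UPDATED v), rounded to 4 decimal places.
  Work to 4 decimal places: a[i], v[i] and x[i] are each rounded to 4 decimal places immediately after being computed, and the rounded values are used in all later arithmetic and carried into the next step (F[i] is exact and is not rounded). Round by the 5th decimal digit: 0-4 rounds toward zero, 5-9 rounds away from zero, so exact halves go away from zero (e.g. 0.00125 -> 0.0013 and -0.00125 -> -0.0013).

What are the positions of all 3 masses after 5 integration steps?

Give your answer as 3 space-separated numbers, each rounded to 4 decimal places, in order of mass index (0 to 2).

Step 0: x=[4.0000 13.0000 16.0000] v=[0.0000 -1.0000 0.0000]
Step 1: x=[9.0000 9.5000 19.0000] v=[10.0000 -7.0000 6.0000]
Step 2: x=[5.5000 10.5000 18.5000] v=[-7.0000 2.0000 -1.0000]
Step 3: x=[1.5000 13.0000 16.0000] v=[-8.0000 5.0000 -5.0000]
Step 4: x=[7.5000 11.2500 16.5000] v=[12.0000 -3.5000 1.0000]
Step 5: x=[9.7500 10.2500 17.7500] v=[4.5000 -2.0000 2.5000]

Answer: 9.7500 10.2500 17.7500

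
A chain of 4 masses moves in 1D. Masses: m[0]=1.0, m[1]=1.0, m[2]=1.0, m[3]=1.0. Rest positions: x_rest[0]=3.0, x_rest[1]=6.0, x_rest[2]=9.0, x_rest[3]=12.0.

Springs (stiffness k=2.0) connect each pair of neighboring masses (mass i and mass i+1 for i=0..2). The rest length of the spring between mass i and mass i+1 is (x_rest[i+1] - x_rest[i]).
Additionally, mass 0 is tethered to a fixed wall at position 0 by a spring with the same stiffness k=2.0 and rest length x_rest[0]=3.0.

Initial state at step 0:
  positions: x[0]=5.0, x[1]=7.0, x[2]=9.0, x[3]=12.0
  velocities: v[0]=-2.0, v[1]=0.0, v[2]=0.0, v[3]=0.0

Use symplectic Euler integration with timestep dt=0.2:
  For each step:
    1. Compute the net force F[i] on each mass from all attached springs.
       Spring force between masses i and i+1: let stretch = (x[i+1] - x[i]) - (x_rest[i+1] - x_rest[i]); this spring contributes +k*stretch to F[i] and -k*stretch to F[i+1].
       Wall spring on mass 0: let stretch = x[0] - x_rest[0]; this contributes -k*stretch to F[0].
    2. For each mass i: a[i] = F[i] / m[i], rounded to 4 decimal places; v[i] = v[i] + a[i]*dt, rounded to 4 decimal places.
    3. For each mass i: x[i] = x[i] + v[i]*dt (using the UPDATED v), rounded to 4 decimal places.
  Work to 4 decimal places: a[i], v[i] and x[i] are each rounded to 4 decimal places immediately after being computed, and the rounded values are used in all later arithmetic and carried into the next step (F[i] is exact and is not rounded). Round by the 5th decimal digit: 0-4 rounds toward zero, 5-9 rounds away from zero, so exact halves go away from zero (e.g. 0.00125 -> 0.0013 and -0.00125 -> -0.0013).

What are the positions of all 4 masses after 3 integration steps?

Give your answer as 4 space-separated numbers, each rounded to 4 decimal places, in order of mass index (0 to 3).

Answer: 2.7880 6.8223 9.4150 12.0305

Derivation:
Step 0: x=[5.0000 7.0000 9.0000 12.0000] v=[-2.0000 0.0000 0.0000 0.0000]
Step 1: x=[4.3600 7.0000 9.0800 12.0000] v=[-3.2000 0.0000 0.4000 0.0000]
Step 2: x=[3.5824 6.9552 9.2272 12.0064] v=[-3.8880 -0.2240 0.7360 0.0320]
Step 3: x=[2.7880 6.8223 9.4150 12.0305] v=[-3.9718 -0.6643 0.9389 0.1203]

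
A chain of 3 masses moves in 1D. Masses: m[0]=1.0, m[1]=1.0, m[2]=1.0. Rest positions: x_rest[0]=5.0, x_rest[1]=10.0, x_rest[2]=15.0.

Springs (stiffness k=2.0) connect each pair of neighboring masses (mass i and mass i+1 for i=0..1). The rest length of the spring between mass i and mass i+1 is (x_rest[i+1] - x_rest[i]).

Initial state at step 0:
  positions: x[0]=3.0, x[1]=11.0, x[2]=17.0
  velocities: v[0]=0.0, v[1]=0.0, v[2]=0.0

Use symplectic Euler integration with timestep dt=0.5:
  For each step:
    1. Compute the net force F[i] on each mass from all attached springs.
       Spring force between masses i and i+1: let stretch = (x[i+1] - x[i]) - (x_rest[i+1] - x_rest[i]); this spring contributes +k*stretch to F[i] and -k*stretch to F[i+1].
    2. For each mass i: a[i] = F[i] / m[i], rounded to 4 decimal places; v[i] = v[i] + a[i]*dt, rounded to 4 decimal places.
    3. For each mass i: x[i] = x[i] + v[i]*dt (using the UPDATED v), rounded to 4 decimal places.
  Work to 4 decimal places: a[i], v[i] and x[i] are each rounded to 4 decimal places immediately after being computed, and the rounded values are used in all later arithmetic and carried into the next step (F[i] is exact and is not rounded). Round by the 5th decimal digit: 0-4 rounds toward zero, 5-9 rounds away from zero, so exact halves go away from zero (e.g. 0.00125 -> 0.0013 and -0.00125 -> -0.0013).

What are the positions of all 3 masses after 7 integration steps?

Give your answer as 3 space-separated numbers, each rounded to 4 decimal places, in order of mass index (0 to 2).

Answer: 4.3204 9.5783 17.1016

Derivation:
Step 0: x=[3.0000 11.0000 17.0000] v=[0.0000 0.0000 0.0000]
Step 1: x=[4.5000 10.0000 16.5000] v=[3.0000 -2.0000 -1.0000]
Step 2: x=[6.2500 9.5000 15.2500] v=[3.5000 -1.0000 -2.5000]
Step 3: x=[7.1250 10.2500 13.6250] v=[1.7500 1.5000 -3.2500]
Step 4: x=[7.0625 11.1250 12.8125] v=[-0.1250 1.7500 -1.6250]
Step 5: x=[6.5313 10.8125 13.6563] v=[-1.0625 -0.6250 1.6875]
Step 6: x=[5.6407 9.7813 15.5782] v=[-1.7813 -2.0624 3.8437]
Step 7: x=[4.3204 9.5783 17.1016] v=[-2.6407 -0.4061 3.0468]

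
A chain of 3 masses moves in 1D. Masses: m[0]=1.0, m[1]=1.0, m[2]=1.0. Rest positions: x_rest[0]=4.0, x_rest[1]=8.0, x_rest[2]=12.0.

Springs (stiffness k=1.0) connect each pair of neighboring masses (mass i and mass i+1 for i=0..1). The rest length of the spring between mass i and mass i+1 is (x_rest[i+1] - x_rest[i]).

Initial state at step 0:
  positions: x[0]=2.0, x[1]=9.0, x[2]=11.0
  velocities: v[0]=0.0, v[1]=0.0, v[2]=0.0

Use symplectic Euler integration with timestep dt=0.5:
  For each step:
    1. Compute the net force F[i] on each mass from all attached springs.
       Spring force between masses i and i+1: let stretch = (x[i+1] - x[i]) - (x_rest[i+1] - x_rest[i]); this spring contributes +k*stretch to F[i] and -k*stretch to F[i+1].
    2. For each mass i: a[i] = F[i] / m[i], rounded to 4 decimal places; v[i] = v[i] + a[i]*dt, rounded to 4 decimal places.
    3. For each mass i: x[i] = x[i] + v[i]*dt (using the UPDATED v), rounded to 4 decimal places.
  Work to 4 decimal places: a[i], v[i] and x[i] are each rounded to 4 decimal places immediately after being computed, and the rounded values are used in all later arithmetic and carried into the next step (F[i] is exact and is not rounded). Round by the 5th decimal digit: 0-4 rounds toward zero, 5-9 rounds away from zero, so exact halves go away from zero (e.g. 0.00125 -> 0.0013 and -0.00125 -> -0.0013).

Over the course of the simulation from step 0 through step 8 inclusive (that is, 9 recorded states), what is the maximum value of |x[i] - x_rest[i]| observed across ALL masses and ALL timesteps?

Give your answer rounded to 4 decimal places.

Step 0: x=[2.0000 9.0000 11.0000] v=[0.0000 0.0000 0.0000]
Step 1: x=[2.7500 7.7500 11.5000] v=[1.5000 -2.5000 1.0000]
Step 2: x=[3.7500 6.1875 12.0625] v=[2.0000 -3.1250 1.1250]
Step 3: x=[4.3594 5.4844 12.1563] v=[1.2188 -1.4063 0.1875]
Step 4: x=[4.2501 6.1680 11.5821] v=[-0.2187 1.3672 -1.1485]
Step 5: x=[3.6202 7.7257 10.6543] v=[-1.2598 3.1153 -1.8556]
Step 6: x=[3.0167 8.9892 9.9944] v=[-1.2071 2.5269 -1.3199]
Step 7: x=[2.9063 9.0109 10.0832] v=[-0.2209 0.0433 0.1775]
Step 8: x=[3.3220 7.7745 10.9039] v=[0.8314 -2.4729 1.6414]
Max displacement = 2.5156

Answer: 2.5156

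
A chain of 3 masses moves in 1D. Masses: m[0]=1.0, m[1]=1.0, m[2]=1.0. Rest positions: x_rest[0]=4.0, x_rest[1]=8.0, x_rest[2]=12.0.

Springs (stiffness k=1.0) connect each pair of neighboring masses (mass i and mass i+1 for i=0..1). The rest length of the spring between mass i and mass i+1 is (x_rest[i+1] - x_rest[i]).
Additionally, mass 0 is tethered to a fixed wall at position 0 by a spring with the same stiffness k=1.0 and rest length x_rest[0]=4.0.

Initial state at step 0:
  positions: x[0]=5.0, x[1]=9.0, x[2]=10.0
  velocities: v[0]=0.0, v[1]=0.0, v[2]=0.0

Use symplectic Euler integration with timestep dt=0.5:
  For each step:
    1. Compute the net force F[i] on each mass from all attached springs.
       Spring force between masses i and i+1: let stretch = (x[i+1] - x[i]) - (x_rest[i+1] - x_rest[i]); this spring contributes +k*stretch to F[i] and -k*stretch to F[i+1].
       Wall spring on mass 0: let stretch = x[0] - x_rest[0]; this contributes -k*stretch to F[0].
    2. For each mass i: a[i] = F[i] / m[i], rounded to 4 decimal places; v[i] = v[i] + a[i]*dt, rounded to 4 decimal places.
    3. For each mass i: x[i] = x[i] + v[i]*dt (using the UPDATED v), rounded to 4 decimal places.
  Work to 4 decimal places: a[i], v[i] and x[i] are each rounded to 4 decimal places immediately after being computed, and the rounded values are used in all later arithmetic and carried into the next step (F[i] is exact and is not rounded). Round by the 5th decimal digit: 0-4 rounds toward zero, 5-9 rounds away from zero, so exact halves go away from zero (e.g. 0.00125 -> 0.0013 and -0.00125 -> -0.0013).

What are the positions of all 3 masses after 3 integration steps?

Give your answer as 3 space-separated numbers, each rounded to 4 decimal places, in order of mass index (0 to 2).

Step 0: x=[5.0000 9.0000 10.0000] v=[0.0000 0.0000 0.0000]
Step 1: x=[4.7500 8.2500 10.7500] v=[-0.5000 -1.5000 1.5000]
Step 2: x=[4.1875 7.2500 11.8750] v=[-1.1250 -2.0000 2.2500]
Step 3: x=[3.3438 6.6406 12.8438] v=[-1.6875 -1.2188 1.9375]

Answer: 3.3438 6.6406 12.8438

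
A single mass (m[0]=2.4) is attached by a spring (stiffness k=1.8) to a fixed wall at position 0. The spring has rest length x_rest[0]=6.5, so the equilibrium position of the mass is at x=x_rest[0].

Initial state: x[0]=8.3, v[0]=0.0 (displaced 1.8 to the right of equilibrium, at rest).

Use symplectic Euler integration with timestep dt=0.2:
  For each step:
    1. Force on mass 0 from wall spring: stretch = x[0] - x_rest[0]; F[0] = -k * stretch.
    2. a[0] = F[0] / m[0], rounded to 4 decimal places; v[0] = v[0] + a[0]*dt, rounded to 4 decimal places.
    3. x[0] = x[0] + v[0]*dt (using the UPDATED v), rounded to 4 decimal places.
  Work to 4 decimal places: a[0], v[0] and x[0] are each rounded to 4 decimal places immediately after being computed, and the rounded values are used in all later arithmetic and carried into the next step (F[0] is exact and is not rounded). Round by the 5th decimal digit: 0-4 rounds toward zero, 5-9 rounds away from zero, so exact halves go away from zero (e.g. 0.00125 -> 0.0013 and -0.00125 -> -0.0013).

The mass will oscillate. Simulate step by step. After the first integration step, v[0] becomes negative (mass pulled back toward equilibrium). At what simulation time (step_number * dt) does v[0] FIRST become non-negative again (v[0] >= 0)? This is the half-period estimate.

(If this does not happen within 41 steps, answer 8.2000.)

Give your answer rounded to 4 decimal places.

Answer: 3.8000

Derivation:
Step 0: x=[8.3000] v=[0.0000]
Step 1: x=[8.2460] v=[-0.2700]
Step 2: x=[8.1396] v=[-0.5319]
Step 3: x=[7.9840] v=[-0.7778]
Step 4: x=[7.7839] v=[-1.0004]
Step 5: x=[7.5453] v=[-1.1930]
Step 6: x=[7.2753] v=[-1.3498]
Step 7: x=[6.9821] v=[-1.4661]
Step 8: x=[6.6744] v=[-1.5384]
Step 9: x=[6.3615] v=[-1.5646]
Step 10: x=[6.0527] v=[-1.5438]
Step 11: x=[5.7574] v=[-1.4767]
Step 12: x=[5.4843] v=[-1.3653]
Step 13: x=[5.2417] v=[-1.2129]
Step 14: x=[5.0369] v=[-1.0242]
Step 15: x=[4.8760] v=[-0.8047]
Step 16: x=[4.7638] v=[-0.5611]
Step 17: x=[4.7037] v=[-0.3007]
Step 18: x=[4.6974] v=[-0.0313]
Step 19: x=[4.7452] v=[0.2391]
First v>=0 after going negative at step 19, time=3.8000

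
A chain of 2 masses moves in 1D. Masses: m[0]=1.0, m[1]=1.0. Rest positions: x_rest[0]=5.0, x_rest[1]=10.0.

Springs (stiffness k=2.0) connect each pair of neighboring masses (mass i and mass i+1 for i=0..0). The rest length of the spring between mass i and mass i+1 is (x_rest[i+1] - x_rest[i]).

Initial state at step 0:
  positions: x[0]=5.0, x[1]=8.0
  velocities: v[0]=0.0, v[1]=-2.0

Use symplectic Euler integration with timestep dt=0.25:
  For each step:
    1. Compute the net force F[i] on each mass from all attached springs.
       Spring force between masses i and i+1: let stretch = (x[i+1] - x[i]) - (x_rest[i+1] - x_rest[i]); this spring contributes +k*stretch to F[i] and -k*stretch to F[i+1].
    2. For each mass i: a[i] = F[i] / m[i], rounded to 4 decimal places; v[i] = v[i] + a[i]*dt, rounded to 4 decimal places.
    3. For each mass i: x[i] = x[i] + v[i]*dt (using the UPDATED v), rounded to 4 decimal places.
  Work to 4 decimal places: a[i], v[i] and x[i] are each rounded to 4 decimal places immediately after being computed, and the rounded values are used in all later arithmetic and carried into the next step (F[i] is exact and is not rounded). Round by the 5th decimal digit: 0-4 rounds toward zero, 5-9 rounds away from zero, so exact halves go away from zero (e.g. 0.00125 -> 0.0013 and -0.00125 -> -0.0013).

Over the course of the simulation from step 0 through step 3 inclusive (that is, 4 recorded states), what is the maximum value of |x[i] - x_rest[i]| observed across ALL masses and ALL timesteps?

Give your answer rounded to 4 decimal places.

Step 0: x=[5.0000 8.0000] v=[0.0000 -2.0000]
Step 1: x=[4.7500 7.7500] v=[-1.0000 -1.0000]
Step 2: x=[4.2500 7.7500] v=[-2.0000 0.0000]
Step 3: x=[3.5625 7.9375] v=[-2.7500 0.7500]
Max displacement = 2.2500

Answer: 2.2500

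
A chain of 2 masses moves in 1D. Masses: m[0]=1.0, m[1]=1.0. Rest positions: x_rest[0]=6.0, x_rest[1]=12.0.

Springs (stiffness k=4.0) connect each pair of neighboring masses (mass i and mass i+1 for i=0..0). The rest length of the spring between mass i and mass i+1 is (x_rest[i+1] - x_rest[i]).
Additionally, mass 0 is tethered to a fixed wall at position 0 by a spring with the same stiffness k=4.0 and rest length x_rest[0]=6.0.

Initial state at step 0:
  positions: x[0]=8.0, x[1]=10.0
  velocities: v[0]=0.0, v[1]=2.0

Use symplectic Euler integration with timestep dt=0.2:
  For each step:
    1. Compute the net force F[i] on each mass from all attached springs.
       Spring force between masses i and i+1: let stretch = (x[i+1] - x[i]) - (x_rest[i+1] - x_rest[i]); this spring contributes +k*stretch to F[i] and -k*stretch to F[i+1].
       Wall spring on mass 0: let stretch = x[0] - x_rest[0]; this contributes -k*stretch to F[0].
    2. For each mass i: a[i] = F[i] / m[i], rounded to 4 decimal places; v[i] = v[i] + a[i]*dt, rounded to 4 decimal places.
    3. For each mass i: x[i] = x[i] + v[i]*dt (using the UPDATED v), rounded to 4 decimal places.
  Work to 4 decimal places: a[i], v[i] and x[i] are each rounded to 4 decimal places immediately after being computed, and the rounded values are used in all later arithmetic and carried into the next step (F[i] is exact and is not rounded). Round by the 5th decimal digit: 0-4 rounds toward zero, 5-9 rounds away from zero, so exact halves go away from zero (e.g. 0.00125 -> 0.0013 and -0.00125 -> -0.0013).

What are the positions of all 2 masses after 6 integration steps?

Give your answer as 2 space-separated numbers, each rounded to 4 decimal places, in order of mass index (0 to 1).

Answer: 5.9246 13.7023

Derivation:
Step 0: x=[8.0000 10.0000] v=[0.0000 2.0000]
Step 1: x=[7.0400 11.0400] v=[-4.8000 5.2000]
Step 2: x=[5.5936 12.4000] v=[-7.2320 6.8000]
Step 3: x=[4.3412 13.6310] v=[-6.2618 6.1549]
Step 4: x=[3.8806 14.3356] v=[-2.3029 3.5231]
Step 5: x=[4.4719 14.3274] v=[2.9566 -0.0409]
Step 6: x=[5.9246 13.7023] v=[7.2635 -3.1253]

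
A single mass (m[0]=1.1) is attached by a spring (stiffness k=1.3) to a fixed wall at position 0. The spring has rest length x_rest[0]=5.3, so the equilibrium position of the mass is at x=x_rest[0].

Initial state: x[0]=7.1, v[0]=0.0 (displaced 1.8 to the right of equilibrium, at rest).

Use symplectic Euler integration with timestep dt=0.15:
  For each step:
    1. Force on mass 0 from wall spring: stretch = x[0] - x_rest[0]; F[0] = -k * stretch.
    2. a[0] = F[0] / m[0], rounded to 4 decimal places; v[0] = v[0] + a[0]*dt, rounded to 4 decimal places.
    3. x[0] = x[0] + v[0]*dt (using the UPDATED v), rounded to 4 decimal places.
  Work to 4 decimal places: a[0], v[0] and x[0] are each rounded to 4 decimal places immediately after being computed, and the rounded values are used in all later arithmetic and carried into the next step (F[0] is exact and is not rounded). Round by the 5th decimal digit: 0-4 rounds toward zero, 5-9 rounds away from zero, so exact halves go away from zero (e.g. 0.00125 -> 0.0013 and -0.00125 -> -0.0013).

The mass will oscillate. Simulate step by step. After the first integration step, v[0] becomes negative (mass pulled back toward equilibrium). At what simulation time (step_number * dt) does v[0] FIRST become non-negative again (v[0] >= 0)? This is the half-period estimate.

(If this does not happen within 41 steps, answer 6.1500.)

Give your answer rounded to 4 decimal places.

Answer: 3.0000

Derivation:
Step 0: x=[7.1000] v=[0.0000]
Step 1: x=[7.0521] v=[-0.3191]
Step 2: x=[6.9576] v=[-0.6297]
Step 3: x=[6.8191] v=[-0.9236]
Step 4: x=[6.6402] v=[-1.1929]
Step 5: x=[6.4256] v=[-1.4305]
Step 6: x=[6.1811] v=[-1.6300]
Step 7: x=[5.9132] v=[-1.7862]
Step 8: x=[5.6290] v=[-1.8949]
Step 9: x=[5.3360] v=[-1.9532]
Step 10: x=[5.0421] v=[-1.9596]
Step 11: x=[4.7550] v=[-1.9139]
Step 12: x=[4.4824] v=[-1.8173]
Step 13: x=[4.2315] v=[-1.6724]
Step 14: x=[4.0091] v=[-1.4830]
Step 15: x=[3.8210] v=[-1.2542]
Step 16: x=[3.6722] v=[-0.9920]
Step 17: x=[3.5667] v=[-0.7034]
Step 18: x=[3.5073] v=[-0.3961]
Step 19: x=[3.4956] v=[-0.0783]
Step 20: x=[3.5318] v=[0.2416]
First v>=0 after going negative at step 20, time=3.0000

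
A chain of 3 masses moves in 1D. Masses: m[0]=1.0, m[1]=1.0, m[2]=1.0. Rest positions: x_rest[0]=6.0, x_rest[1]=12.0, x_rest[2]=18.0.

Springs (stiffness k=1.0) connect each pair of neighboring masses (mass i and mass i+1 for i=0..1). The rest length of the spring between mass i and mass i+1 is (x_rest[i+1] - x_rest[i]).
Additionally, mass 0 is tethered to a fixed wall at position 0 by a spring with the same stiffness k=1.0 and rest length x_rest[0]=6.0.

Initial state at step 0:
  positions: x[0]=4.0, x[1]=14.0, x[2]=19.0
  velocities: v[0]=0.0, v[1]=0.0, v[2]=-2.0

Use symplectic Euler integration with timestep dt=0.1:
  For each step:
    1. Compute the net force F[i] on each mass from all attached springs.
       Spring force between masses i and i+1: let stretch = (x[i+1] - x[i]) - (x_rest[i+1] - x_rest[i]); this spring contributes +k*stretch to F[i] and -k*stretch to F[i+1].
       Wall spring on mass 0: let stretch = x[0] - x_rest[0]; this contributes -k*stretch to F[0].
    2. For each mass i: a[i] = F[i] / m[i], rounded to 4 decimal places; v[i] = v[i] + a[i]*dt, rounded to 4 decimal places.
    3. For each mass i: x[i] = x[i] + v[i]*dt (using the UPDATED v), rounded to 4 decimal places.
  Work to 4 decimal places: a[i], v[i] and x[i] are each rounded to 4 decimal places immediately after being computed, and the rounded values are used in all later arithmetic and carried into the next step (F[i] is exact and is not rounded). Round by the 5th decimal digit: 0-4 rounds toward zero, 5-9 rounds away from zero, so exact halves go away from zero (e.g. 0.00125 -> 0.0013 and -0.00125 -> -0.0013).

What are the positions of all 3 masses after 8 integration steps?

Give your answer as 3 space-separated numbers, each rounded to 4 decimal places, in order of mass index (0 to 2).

Step 0: x=[4.0000 14.0000 19.0000] v=[0.0000 0.0000 -2.0000]
Step 1: x=[4.0600 13.9500 18.8100] v=[0.6000 -0.5000 -1.9000]
Step 2: x=[4.1783 13.8497 18.6314] v=[1.1830 -1.0030 -1.7860]
Step 3: x=[4.3515 13.7005 18.4650] v=[1.7323 -1.4920 -1.6642]
Step 4: x=[4.5747 13.5055 18.3109] v=[2.2321 -1.9505 -1.5407]
Step 5: x=[4.8415 13.2692 18.1688] v=[2.6677 -2.3630 -1.4212]
Step 6: x=[5.1441 12.9976 18.0377] v=[3.0263 -2.7158 -1.3112]
Step 7: x=[5.4738 12.6979 17.9162] v=[3.2972 -2.9971 -1.2152]
Step 8: x=[5.8210 12.3781 17.8025] v=[3.4722 -3.1977 -1.1370]

Answer: 5.8210 12.3781 17.8025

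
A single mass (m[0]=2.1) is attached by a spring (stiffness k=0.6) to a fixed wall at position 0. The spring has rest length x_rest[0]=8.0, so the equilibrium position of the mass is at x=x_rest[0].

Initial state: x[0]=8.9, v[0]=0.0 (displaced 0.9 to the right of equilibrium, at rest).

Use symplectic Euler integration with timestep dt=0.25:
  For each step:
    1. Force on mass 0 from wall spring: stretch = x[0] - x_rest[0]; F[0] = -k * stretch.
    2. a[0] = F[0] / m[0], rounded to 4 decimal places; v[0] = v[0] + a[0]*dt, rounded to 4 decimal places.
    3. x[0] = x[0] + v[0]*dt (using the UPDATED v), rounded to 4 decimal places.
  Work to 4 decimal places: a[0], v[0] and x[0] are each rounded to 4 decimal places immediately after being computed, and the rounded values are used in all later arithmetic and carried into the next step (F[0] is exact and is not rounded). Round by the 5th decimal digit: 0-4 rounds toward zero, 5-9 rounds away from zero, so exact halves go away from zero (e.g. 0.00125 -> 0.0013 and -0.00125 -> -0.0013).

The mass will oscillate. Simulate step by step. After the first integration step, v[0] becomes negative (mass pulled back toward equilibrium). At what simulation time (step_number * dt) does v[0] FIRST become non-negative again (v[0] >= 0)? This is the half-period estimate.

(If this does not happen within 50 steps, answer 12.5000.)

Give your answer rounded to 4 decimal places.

Answer: 6.0000

Derivation:
Step 0: x=[8.9000] v=[0.0000]
Step 1: x=[8.8839] v=[-0.0643]
Step 2: x=[8.8521] v=[-0.1274]
Step 3: x=[8.8050] v=[-0.1883]
Step 4: x=[8.7436] v=[-0.2458]
Step 5: x=[8.6689] v=[-0.2989]
Step 6: x=[8.5822] v=[-0.3467]
Step 7: x=[8.4851] v=[-0.3883]
Step 8: x=[8.3794] v=[-0.4230]
Step 9: x=[8.2669] v=[-0.4501]
Step 10: x=[8.1496] v=[-0.4692]
Step 11: x=[8.0296] v=[-0.4799]
Step 12: x=[7.9091] v=[-0.4820]
Step 13: x=[7.7902] v=[-0.4755]
Step 14: x=[7.6751] v=[-0.4605]
Step 15: x=[7.5658] v=[-0.4373]
Step 16: x=[7.4642] v=[-0.4063]
Step 17: x=[7.3722] v=[-0.3680]
Step 18: x=[7.2914] v=[-0.3232]
Step 19: x=[7.2233] v=[-0.2726]
Step 20: x=[7.1690] v=[-0.2171]
Step 21: x=[7.1296] v=[-0.1578]
Step 22: x=[7.1057] v=[-0.0956]
Step 23: x=[7.0978] v=[-0.0317]
Step 24: x=[7.1060] v=[0.0328]
First v>=0 after going negative at step 24, time=6.0000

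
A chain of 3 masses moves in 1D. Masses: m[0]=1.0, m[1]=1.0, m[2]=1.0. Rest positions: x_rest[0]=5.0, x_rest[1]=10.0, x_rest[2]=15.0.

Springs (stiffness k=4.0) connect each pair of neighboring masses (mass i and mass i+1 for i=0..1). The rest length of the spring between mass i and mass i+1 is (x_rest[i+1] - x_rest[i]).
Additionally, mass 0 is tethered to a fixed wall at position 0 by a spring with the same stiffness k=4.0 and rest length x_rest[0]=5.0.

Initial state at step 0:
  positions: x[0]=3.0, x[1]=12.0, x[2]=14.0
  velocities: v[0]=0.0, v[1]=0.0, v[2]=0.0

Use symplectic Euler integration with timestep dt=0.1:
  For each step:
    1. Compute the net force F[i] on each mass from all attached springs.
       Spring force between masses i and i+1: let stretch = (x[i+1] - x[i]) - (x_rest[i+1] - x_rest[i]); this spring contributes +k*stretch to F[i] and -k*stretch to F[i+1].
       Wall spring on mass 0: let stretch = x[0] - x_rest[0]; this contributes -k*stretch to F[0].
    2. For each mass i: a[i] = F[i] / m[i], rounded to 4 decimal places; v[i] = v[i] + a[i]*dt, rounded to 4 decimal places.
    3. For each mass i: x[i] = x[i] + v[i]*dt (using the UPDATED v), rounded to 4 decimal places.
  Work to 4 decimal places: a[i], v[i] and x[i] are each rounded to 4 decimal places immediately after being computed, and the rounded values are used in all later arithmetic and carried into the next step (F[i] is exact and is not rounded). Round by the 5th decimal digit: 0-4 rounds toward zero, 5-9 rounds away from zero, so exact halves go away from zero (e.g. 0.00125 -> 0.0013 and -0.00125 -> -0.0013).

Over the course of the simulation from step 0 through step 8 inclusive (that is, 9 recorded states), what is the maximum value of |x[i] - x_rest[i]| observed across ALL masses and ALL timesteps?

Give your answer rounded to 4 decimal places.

Answer: 2.2827

Derivation:
Step 0: x=[3.0000 12.0000 14.0000] v=[0.0000 0.0000 0.0000]
Step 1: x=[3.2400 11.7200 14.1200] v=[2.4000 -2.8000 1.2000]
Step 2: x=[3.6896 11.1968 14.3440] v=[4.4960 -5.2320 2.2400]
Step 3: x=[4.2919 10.4992 14.6421] v=[6.0230 -6.9760 2.9811]
Step 4: x=[4.9708 9.7190 14.9745] v=[6.7892 -7.8018 3.3239]
Step 5: x=[5.6408 8.9591 15.2967] v=[6.7002 -7.5989 3.2217]
Step 6: x=[6.2179 8.3200 15.5654] v=[5.7712 -6.3912 2.6867]
Step 7: x=[6.6304 7.8866 15.7443] v=[4.1249 -4.3339 1.7885]
Step 8: x=[6.8279 7.7173 15.8088] v=[1.9752 -1.6933 0.6454]
Max displacement = 2.2827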